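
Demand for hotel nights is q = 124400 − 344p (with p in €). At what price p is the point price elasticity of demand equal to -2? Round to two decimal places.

241.09

Ed = −344p/(124400 − 344p). Set this equal to -2:
344p = 2·(124400 − 344p) ⇒ 344p(1 + 2) = 2·124400
p = 2·124400 / (344·3) = 241.0852…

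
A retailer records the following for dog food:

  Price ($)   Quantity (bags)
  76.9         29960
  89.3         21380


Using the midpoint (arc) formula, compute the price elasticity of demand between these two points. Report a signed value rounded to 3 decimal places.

%ΔQ = (21380 − 29960) / [(29960 + 21380)/2] = -8580/25670 = -0.334242…
%ΔP = (89.3 − 76.9) / [(76.9 + 89.3)/2] = 12.4/83.1 = 0.149217…
Arc Ed = %ΔQ / %ΔP = (-8580/25670) / (12.4/83.1) = -2.23996…

-2.240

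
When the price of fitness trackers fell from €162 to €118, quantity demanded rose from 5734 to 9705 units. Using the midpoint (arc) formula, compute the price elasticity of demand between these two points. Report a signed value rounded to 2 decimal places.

%ΔQ = (9705 − 5734) / [(5734 + 9705)/2] = 3971/7719.5 = 0.514411…
%ΔP = (118 − 162) / [(162 + 118)/2] = -44/140 = -0.314285…
Arc Ed = %ΔQ / %ΔP = (3971/7719.5) / (-44/140) = -1.6367…

-1.64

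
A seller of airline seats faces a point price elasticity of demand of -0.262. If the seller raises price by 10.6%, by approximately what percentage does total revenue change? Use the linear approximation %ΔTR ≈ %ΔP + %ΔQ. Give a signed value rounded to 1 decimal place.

%ΔQ ≈ Ed × %ΔP = (-0.262) × (+10.6%) = -2.7772%
%ΔTR ≈ %ΔP + %ΔQ = (+10.6%) + (-2.7772%) = +7.8228%

+7.8%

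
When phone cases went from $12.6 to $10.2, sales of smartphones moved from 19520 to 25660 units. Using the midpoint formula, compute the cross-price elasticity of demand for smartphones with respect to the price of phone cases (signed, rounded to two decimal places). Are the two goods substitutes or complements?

-1.29; complements

%ΔQ_{smartphones} = (25660 − 19520)/avg = 6140/22590 = 0.271801…
%ΔP_{phone cases} = (10.2 − 12.6)/avg = -2.4/11.4 = -0.210526…
E_cross = (6140/22590) / (-2.4/11.4) = -1.2910…
E_cross < 0 ⇒ the goods are complements.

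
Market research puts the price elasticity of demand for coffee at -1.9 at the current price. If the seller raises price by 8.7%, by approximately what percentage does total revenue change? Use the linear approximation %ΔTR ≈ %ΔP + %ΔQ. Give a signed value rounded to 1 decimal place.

%ΔQ ≈ Ed × %ΔP = (-1.9) × (+8.7%) = -16.5300%
%ΔTR ≈ %ΔP + %ΔQ = (+8.7%) + (-16.5300%) = -7.8300%

-7.8%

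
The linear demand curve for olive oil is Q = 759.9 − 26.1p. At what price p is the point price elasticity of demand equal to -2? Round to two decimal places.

Ed = −26.1p/(759.9 − 26.1p). Set this equal to -2:
26.1p = 2·(759.9 − 26.1p) ⇒ 26.1p(1 + 2) = 2·759.9
p = 2·759.9 / (26.1·3) = 19.4099…

19.41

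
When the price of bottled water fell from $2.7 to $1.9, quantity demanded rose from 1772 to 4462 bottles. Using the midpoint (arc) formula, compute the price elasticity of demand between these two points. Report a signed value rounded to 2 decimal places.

%ΔQ = (4462 − 1772) / [(1772 + 4462)/2] = 2690/3117 = 0.863009…
%ΔP = (1.9 − 2.7) / [(2.7 + 1.9)/2] = -0.8/2.3 = -0.347826…
Arc Ed = %ΔQ / %ΔP = (2690/3117) / (-0.8/2.3) = -2.4811…

-2.48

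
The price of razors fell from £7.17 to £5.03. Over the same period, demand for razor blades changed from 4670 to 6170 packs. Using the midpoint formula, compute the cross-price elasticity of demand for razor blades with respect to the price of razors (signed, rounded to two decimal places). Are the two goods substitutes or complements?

%ΔQ_{razor blades} = (6170 − 4670)/avg = 1500/5420 = 0.276752…
%ΔP_{razors} = (5.03 − 7.17)/avg = -2.14/6.1 = -0.350819…
E_cross = (1500/5420) / (-2.14/6.1) = -0.7888…
E_cross < 0 ⇒ the goods are complements.

-0.79; complements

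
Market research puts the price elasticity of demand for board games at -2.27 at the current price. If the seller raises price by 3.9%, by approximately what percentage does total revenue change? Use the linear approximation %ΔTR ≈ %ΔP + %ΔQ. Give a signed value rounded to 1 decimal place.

-5.0%

%ΔQ ≈ Ed × %ΔP = (-2.27) × (+3.9%) = -8.8530%
%ΔTR ≈ %ΔP + %ΔQ = (+3.9%) + (-8.8530%) = -4.9530%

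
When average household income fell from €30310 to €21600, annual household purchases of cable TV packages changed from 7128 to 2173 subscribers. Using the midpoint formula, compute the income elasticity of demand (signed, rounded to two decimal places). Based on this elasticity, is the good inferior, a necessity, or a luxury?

%ΔQ = (2173 − 7128)/[( 7128 + 2173)/2] = -4955/4650.5 = -1.065476…
%ΔIncome = (21600 − 30310)/[( 30310 + 21600)/2] = -8710/25955 = -0.335580…
E_income = (-4955/4650.5) / (-8710/25955) = 3.1750…
E_income > 1 ⇒ normal good, luxury.

3.18; luxury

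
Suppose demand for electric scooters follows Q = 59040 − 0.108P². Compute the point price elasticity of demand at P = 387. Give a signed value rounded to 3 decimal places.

-0.755

dQ/dP = −2·0.108·P = -83.592. At P = 387, Q = 42864.948.
Ed = (dQ/dP)·(P/Q) = (-83.592) × (387/42864.948) = -0.75469…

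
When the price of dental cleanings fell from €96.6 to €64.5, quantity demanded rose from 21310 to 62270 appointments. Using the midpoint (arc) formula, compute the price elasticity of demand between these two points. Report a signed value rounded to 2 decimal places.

%ΔQ = (62270 − 21310) / [(21310 + 62270)/2] = 40960/41790 = 0.980138…
%ΔP = (64.5 − 96.6) / [(96.6 + 64.5)/2] = -32.1/80.55 = -0.398510…
Arc Ed = %ΔQ / %ΔP = (40960/41790) / (-32.1/80.55) = -2.4595…

-2.46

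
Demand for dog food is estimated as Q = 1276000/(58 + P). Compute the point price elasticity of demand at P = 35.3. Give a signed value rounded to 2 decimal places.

-0.38

dQ/dP = −1276000/(58 + P)² = -146.584. At P = 35.3, Q = 13676.3.
Ed = (dQ/dP)·(P/Q) = (-146.584) × (35.3/13676.3) = -0.3783…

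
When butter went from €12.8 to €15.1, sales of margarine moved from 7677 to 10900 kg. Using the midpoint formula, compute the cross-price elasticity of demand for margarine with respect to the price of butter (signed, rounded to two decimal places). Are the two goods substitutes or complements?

%ΔQ_{margarine} = (10900 − 7677)/avg = 3223/9288.5 = 0.346988…
%ΔP_{butter} = (15.1 − 12.8)/avg = 2.3/13.95 = 0.164874…
E_cross = (3223/9288.5) / (2.3/13.95) = 2.1045…
E_cross > 0 ⇒ the goods are substitutes.

2.10; substitutes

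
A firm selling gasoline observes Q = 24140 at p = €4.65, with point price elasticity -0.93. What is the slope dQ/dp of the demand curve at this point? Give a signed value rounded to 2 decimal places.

Ed = (dQ/dp)·(p/Q) ⇒ dQ/dp = Ed·Q/p = (-0.93)·24140/4.65 = -4828

-4828.00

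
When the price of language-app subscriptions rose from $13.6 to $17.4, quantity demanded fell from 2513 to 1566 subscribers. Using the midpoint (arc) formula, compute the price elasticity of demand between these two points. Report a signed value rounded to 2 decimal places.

%ΔQ = (1566 − 2513) / [(2513 + 1566)/2] = -947/2039.5 = -0.464329…
%ΔP = (17.4 − 13.6) / [(13.6 + 17.4)/2] = 3.8/15.5 = 0.245161…
Arc Ed = %ΔQ / %ΔP = (-947/2039.5) / (3.8/15.5) = -1.8939…

-1.89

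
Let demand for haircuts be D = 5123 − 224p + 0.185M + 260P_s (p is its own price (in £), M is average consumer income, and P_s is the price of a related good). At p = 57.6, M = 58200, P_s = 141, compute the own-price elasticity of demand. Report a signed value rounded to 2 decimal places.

At the given values, D = 5123 − 224(57.6) + 0.185(58200) + 260(141) = 39647.6.
∂D/∂p = −224.
E = (-224) × (57.6/39647.6) = -0.3254…

-0.33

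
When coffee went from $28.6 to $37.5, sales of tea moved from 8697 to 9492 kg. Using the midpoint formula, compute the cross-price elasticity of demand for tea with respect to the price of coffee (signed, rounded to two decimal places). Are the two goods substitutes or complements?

0.32; substitutes

%ΔQ_{tea} = (9492 − 8697)/avg = 795/9094.5 = 0.087415…
%ΔP_{coffee} = (37.5 − 28.6)/avg = 8.9/33.05 = 0.269288…
E_cross = (795/9094.5) / (8.9/33.05) = 0.3246…
E_cross > 0 ⇒ the goods are substitutes.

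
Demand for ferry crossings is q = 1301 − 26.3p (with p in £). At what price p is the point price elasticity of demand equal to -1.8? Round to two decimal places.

Ed = −26.3p/(1301 − 26.3p). Set this equal to -1.8:
26.3p = 1.8·(1301 − 26.3p) ⇒ 26.3p(1 + 1.8) = 1.8·1301
p = 1.8·1301 / (26.3·2.8) = 31.8006…

31.80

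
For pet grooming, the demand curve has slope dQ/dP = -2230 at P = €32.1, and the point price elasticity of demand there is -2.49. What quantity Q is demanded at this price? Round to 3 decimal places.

Ed = (dQ/dP)·(P/Q) ⇒ Q = (dQ/dP)·P/Ed = (-2230)·32.1/(-2.49) = 28748.19277…

28748.193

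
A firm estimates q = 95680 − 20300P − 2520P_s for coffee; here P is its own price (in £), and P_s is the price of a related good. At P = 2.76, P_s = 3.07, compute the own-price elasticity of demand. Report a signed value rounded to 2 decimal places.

At the given values, q = 95680 − 20300(2.76) − 2520(3.07) = 31915.6.
∂q/∂P = −20300.
E = (-20300) × (2.76/31915.6) = -1.7555…

-1.76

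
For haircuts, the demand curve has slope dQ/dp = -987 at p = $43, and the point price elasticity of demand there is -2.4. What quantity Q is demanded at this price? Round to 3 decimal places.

17683.750

Ed = (dQ/dp)·(p/Q) ⇒ Q = (dQ/dp)·p/Ed = (-987)·43/(-2.4) = 17683.75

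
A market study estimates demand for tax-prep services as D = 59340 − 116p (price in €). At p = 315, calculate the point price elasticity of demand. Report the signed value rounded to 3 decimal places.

dD/dp = −116. At p = 315, D = 59340 − 116(315) = 22800.
Ed = (dD/dp)·(p/D) = −116 × (315/22800) = -1.60263…

-1.603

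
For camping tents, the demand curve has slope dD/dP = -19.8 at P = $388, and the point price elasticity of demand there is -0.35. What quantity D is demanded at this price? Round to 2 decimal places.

Ed = (dD/dP)·(P/D) ⇒ D = (dD/dP)·P/Ed = (-19.8)·388/(-0.35) = 21949.7142…

21949.71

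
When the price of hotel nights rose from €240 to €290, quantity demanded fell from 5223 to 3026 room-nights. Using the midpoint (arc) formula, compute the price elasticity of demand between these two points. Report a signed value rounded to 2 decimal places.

%ΔQ = (3026 − 5223) / [(5223 + 3026)/2] = -2197/4124.5 = -0.532670…
%ΔP = (290 − 240) / [(240 + 290)/2] = 50/265 = 0.188679…
Arc Ed = %ΔQ / %ΔP = (-2197/4124.5) / (50/265) = -2.8231…

-2.82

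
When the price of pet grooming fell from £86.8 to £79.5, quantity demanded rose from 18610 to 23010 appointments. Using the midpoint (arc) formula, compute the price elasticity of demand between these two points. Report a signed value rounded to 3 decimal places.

%ΔQ = (23010 − 18610) / [(18610 + 23010)/2] = 4400/20810 = 0.211436…
%ΔP = (79.5 − 86.8) / [(86.8 + 79.5)/2] = -7.3/83.15 = -0.087793…
Arc Ed = %ΔQ / %ΔP = (4400/20810) / (-7.3/83.15) = -2.40835…

-2.408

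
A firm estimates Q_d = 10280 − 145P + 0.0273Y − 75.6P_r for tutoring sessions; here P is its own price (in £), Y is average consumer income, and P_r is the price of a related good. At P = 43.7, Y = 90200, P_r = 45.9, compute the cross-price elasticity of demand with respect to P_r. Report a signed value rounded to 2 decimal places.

At the given values, Q_d = 10280 − 145(43.7) + 0.0273(90200) − 75.6(45.9) = 2935.92.
∂Q_d/∂P_r = -75.6.
E = (-75.6) × (45.9/2935.92) = -1.1819…

-1.18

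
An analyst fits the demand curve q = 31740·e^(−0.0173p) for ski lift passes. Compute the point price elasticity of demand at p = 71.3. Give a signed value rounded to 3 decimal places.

-1.233

dq/dp = −0.0173·q = -159.939. At p = 71.3, q = 9245.04.
Ed = (dq/dp)·(p/q) = (-159.939) × (71.3/9245.04) = -1.23349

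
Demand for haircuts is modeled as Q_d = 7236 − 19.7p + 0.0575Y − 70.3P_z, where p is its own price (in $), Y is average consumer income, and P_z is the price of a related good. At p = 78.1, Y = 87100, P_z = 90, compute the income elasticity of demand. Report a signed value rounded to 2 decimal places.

1.14

At the given values, Q_d = 7236 − 19.7(78.1) + 0.0575(87100) − 70.3(90) = 4378.68.
∂Q_d/∂Y = 0.0575.
E = (0.0575) × (87100/4378.68) = 1.1437…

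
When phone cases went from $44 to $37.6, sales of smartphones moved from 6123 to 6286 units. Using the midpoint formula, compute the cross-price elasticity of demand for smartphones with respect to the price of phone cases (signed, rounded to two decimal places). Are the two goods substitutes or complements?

-0.17; complements

%ΔQ_{smartphones} = (6286 − 6123)/avg = 163/6204.5 = 0.026271…
%ΔP_{phone cases} = (37.6 − 44)/avg = -6.4/40.8 = -0.156862…
E_cross = (163/6204.5) / (-6.4/40.8) = -0.1674…
E_cross < 0 ⇒ the goods are complements.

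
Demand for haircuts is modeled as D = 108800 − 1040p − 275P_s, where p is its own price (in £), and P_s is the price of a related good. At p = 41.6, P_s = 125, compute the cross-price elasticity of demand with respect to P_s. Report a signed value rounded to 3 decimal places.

At the given values, D = 108800 − 1040(41.6) − 275(125) = 31161.
∂D/∂P_s = -275.
E = (-275) × (125/31161) = -1.10314…

-1.103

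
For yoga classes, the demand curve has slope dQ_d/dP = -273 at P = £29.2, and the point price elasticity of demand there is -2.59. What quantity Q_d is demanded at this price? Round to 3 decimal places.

3077.838

Ed = (dQ_d/dP)·(P/Q_d) ⇒ Q_d = (dQ_d/dP)·P/Ed = (-273)·29.2/(-2.59) = 3077.83783…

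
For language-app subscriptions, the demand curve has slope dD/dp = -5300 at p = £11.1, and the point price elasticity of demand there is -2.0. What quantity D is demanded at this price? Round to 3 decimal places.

29415.000

Ed = (dD/dp)·(p/D) ⇒ D = (dD/dp)·p/Ed = (-5300)·11.1/(-2.0) = 29415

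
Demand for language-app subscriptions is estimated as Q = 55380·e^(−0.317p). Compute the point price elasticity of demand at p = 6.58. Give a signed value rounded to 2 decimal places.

dQ/dp = −0.317·Q = -2180.39. At p = 6.58, Q = 6878.21.
Ed = (dQ/dp)·(p/Q) = (-2180.39) × (6.58/6878.21) = -2.0858…

-2.09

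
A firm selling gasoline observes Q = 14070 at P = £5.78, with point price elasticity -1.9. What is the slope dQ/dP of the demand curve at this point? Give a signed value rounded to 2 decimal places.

Ed = (dQ/dP)·(P/Q) ⇒ dQ/dP = Ed·Q/P = (-1.9)·14070/5.78 = -4625.0865…

-4625.09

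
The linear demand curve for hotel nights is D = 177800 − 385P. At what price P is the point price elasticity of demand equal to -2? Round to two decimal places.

307.88

Ed = −385P/(177800 − 385P). Set this equal to -2:
385P = 2·(177800 − 385P) ⇒ 385P(1 + 2) = 2·177800
P = 2·177800 / (385·3) = 307.8787…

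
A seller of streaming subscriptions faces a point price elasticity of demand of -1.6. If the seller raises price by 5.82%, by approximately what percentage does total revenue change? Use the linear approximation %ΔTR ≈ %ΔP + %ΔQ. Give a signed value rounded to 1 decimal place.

-3.5%

%ΔQ ≈ Ed × %ΔP = (-1.6) × (+5.82%) = -9.3120%
%ΔTR ≈ %ΔP + %ΔQ = (+5.82%) + (-9.3120%) = -3.4920%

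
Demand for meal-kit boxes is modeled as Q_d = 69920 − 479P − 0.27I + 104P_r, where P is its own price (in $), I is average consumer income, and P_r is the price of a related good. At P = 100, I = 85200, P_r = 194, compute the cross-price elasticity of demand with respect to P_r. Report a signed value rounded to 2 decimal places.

At the given values, Q_d = 69920 − 479(100) − 0.27(85200) + 104(194) = 19192.
∂Q_d/∂P_r = 104.
E = (104) × (194/19192) = 1.0512…

1.05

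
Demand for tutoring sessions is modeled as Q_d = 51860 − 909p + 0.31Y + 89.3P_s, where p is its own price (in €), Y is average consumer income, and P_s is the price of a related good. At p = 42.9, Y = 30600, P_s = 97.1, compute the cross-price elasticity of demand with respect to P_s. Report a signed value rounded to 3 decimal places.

0.280

At the given values, Q_d = 51860 − 909(42.9) + 0.31(30600) + 89.3(97.1) = 31020.93.
∂Q_d/∂P_s = 89.3.
E = (89.3) × (97.1/31020.93) = 0.27952…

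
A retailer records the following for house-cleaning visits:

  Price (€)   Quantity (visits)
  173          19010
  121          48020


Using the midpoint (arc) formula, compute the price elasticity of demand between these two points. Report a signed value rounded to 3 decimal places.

%ΔQ = (48020 − 19010) / [(19010 + 48020)/2] = 29010/33515 = 0.865582…
%ΔP = (121 − 173) / [(173 + 121)/2] = -52/147 = -0.353741…
Arc Ed = %ΔQ / %ΔP = (29010/33515) / (-52/147) = -2.44693…

-2.447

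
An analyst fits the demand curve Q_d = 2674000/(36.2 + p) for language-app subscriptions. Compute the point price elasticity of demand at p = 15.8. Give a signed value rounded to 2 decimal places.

-0.30

dQ_d/dp = −2674000/(36.2 + p)² = -988.905. At p = 15.8, Q_d = 51423.1.
Ed = (dQ_d/dp)·(p/Q_d) = (-988.905) × (15.8/51423.1) = -0.3038…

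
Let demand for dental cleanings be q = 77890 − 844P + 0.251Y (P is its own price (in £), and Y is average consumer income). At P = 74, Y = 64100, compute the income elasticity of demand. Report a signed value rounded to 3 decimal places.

0.510

At the given values, q = 77890 − 844(74) + 0.251(64100) = 31523.1.
∂q/∂Y = 0.251.
E = (0.251) × (64100/31523.1) = 0.51039…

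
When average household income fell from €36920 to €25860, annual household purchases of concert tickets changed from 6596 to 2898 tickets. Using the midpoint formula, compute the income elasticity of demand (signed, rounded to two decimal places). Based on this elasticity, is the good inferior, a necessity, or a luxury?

2.21; luxury

%ΔQ = (2898 − 6596)/[( 6596 + 2898)/2] = -3698/4747 = -0.779018…
%ΔIncome = (25860 − 36920)/[( 36920 + 25860)/2] = -11060/31390 = -0.352341…
E_income = (-3698/4747) / (-11060/31390) = 2.2109…
E_income > 1 ⇒ normal good, luxury.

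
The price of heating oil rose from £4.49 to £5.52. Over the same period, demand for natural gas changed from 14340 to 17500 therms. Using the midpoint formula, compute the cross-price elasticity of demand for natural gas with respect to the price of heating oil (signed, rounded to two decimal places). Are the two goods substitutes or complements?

%ΔQ_{natural gas} = (17500 − 14340)/avg = 3160/15920 = 0.198492…
%ΔP_{heating oil} = (5.52 − 4.49)/avg = 1.03/5.005 = 0.205794…
E_cross = (3160/15920) / (1.03/5.005) = 0.9645…
E_cross > 0 ⇒ the goods are substitutes.

0.96; substitutes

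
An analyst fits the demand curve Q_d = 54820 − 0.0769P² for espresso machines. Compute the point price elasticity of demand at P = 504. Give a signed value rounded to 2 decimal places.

dQ_d/dP = −2·0.0769·P = -77.5152. At P = 504, Q_d = 35286.1696.
Ed = (dQ_d/dP)·(P/Q_d) = (-77.5152) × (504/35286.1696) = -1.1071…

-1.11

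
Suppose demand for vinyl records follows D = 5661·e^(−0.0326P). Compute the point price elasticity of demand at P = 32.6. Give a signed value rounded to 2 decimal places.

dD/dP = −0.0326·D = -63.7617. At P = 32.6, D = 1955.88.
Ed = (dD/dP)·(P/D) = (-63.7617) × (32.6/1955.88) = -1.0627…

-1.06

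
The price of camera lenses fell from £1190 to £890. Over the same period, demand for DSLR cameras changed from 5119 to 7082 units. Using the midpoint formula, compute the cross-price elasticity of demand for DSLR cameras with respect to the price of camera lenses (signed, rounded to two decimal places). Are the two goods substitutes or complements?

-1.12; complements

%ΔQ_{DSLR cameras} = (7082 − 5119)/avg = 1963/6100.5 = 0.321776…
%ΔP_{camera lenses} = (890 − 1190)/avg = -300/1040 = -0.288461…
E_cross = (1963/6100.5) / (-300/1040) = -1.1154…
E_cross < 0 ⇒ the goods are complements.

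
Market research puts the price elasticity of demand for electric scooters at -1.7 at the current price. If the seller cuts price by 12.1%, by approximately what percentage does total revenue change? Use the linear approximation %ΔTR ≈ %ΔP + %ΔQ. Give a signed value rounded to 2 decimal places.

+8.47%

%ΔQ ≈ Ed × %ΔP = (-1.7) × (-12.1%) = +20.5700%
%ΔTR ≈ %ΔP + %ΔQ = (-12.1%) + (+20.5700%) = +8.4700%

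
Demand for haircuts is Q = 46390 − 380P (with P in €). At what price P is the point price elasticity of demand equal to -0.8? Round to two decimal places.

54.26

Ed = −380P/(46390 − 380P). Set this equal to -0.8:
380P = 0.8·(46390 − 380P) ⇒ 380P(1 + 0.8) = 0.8·46390
P = 0.8·46390 / (380·1.8) = 54.2573…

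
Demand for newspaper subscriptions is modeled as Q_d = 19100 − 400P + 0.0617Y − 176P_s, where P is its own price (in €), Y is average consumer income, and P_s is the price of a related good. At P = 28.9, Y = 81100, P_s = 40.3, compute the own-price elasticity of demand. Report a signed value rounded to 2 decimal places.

At the given values, Q_d = 19100 − 400(28.9) + 0.0617(81100) − 176(40.3) = 5451.07.
∂Q_d/∂P = −400.
E = (-400) × (28.9/5451.07) = -2.1206…

-2.12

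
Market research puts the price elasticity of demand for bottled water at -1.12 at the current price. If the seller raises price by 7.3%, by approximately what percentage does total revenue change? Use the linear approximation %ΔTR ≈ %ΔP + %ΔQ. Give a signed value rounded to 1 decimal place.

%ΔQ ≈ Ed × %ΔP = (-1.12) × (+7.3%) = -8.1760%
%ΔTR ≈ %ΔP + %ΔQ = (+7.3%) + (-8.1760%) = -0.8760%

-0.9%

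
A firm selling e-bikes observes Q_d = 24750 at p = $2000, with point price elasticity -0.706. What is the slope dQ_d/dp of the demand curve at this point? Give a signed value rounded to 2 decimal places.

-8.74

Ed = (dQ_d/dp)·(p/Q_d) ⇒ dQ_d/dp = Ed·Q_d/p = (-0.706)·24750/2000 = -8.7367…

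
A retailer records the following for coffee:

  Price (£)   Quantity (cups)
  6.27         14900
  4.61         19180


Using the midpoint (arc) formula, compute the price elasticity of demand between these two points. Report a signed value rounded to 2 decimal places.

%ΔQ = (19180 − 14900) / [(14900 + 19180)/2] = 4280/17040 = 0.251173…
%ΔP = (4.61 − 6.27) / [(6.27 + 4.61)/2] = -1.66/5.44 = -0.305147…
Arc Ed = %ΔQ / %ΔP = (4280/17040) / (-1.66/5.44) = -0.8231…

-0.82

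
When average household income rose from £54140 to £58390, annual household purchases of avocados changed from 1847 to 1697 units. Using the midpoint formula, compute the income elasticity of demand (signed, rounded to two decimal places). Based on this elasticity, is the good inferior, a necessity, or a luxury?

-1.12; inferior

%ΔQ = (1697 − 1847)/[( 1847 + 1697)/2] = -150/1772 = -0.084650…
%ΔIncome = (58390 − 54140)/[( 54140 + 58390)/2] = 4250/56265 = 0.075535…
E_income = (-150/1772) / (4250/56265) = -1.1206…
E_income < 0 ⇒ inferior good.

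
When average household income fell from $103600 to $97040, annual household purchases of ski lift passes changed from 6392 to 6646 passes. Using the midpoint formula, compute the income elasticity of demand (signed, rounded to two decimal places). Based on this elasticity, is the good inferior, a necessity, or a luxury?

%ΔQ = (6646 − 6392)/[( 6392 + 6646)/2] = 254/6519 = 0.038963…
%ΔIncome = (97040 − 103600)/[( 103600 + 97040)/2] = -6560/100320 = -0.065390…
E_income = (254/6519) / (-6560/100320) = -0.5958…
E_income < 0 ⇒ inferior good.

-0.60; inferior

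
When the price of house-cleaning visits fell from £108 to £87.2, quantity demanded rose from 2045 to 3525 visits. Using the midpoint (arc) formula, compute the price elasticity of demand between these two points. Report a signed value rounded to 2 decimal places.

-2.49

%ΔQ = (3525 − 2045) / [(2045 + 3525)/2] = 1480/2785 = 0.531418…
%ΔP = (87.2 − 108) / [(108 + 87.2)/2] = -20.8/97.6 = -0.213114…
Arc Ed = %ΔQ / %ΔP = (1480/2785) / (-20.8/97.6) = -2.4935…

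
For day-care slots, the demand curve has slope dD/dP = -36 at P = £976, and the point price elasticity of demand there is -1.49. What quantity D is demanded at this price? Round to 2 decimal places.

23581.21

Ed = (dD/dP)·(P/D) ⇒ D = (dD/dP)·P/Ed = (-36)·976/(-1.49) = 23581.2080…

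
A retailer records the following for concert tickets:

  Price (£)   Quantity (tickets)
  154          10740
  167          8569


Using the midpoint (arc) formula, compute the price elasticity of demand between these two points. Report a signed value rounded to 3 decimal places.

%ΔQ = (8569 − 10740) / [(10740 + 8569)/2] = -2171/9654.5 = -0.224869…
%ΔP = (167 − 154) / [(154 + 167)/2] = 13/160.5 = 0.080996…
Arc Ed = %ΔQ / %ΔP = (-2171/9654.5) / (13/160.5) = -2.77627…

-2.776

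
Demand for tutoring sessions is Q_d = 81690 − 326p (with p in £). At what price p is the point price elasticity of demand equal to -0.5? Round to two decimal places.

Ed = −326p/(81690 − 326p). Set this equal to -0.5:
326p = 0.5·(81690 − 326p) ⇒ 326p(1 + 0.5) = 0.5·81690
p = 0.5·81690 / (326·1.5) = 83.5276…

83.53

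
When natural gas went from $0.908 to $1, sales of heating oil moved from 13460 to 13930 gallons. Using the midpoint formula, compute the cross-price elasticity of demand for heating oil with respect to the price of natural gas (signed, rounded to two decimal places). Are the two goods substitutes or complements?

0.36; substitutes

%ΔQ_{heating oil} = (13930 − 13460)/avg = 470/13695 = 0.034319…
%ΔP_{natural gas} = (1 − 0.908)/avg = 0.092/0.954 = 0.096436…
E_cross = (470/13695) / (0.092/0.954) = 0.3558…
E_cross > 0 ⇒ the goods are substitutes.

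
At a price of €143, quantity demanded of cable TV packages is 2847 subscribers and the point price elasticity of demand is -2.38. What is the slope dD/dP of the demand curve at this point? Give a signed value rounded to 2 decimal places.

Ed = (dD/dP)·(P/D) ⇒ dD/dP = Ed·D/P = (-2.38)·2847/143 = -47.3836…

-47.38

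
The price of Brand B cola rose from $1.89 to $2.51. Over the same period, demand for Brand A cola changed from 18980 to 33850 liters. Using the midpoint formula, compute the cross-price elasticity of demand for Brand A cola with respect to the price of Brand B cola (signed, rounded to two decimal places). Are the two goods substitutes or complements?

%ΔQ_{Brand A cola} = (33850 − 18980)/avg = 14870/26415 = 0.562937…
%ΔP_{Brand B cola} = (2.51 − 1.89)/avg = 0.62/2.2 = 0.281818…
E_cross = (14870/26415) / (0.62/2.2) = 1.9975…
E_cross > 0 ⇒ the goods are substitutes.

2.00; substitutes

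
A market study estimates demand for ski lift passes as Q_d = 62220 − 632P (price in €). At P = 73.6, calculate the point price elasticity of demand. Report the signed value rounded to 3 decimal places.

dQ_d/dP = −632. At P = 73.6, Q_d = 62220 − 632(73.6) = 15704.8.
Ed = (dQ_d/dP)·(P/Q_d) = −632 × (73.6/15704.8) = -2.96184…

-2.962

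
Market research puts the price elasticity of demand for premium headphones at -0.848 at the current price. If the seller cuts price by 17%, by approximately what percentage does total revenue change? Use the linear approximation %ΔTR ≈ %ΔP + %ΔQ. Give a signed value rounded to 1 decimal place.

-2.6%

%ΔQ ≈ Ed × %ΔP = (-0.848) × (-17%) = +14.4160%
%ΔTR ≈ %ΔP + %ΔQ = (-17%) + (+14.4160%) = -2.5840%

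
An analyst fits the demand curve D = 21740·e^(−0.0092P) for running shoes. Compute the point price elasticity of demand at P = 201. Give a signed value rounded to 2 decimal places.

dD/dP = −0.0092·D = -31.4739. At P = 201, D = 3421.07.
Ed = (dD/dP)·(P/D) = (-31.4739) × (201/3421.07) = -1.8492

-1.85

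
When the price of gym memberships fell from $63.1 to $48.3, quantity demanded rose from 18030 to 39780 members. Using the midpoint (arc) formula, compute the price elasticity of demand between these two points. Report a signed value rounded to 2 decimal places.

-2.83

%ΔQ = (39780 − 18030) / [(18030 + 39780)/2] = 21750/28905 = 0.752464…
%ΔP = (48.3 − 63.1) / [(63.1 + 48.3)/2] = -14.8/55.7 = -0.265709…
Arc Ed = %ΔQ / %ΔP = (21750/28905) / (-14.8/55.7) = -2.8319…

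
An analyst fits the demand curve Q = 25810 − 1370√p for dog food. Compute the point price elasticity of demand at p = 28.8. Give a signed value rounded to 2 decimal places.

dQ/dp = −1370/(2√p) = -127.642. At p = 28.8, Q = 18457.8.
Ed = (dQ/dp)·(p/Q) = (-127.642) × (28.8/18457.8) = -0.1991…

-0.20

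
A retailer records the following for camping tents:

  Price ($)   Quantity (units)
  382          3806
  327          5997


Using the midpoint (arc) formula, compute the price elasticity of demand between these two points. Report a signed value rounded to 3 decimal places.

%ΔQ = (5997 − 3806) / [(3806 + 5997)/2] = 2191/4901.5 = 0.447006…
%ΔP = (327 − 382) / [(382 + 327)/2] = -55/354.5 = -0.155148…
Arc Ed = %ΔQ / %ΔP = (2191/4901.5) / (-55/354.5) = -2.88115…

-2.881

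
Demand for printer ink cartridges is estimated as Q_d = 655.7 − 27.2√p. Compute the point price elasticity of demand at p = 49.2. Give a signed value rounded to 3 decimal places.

-0.205

dQ_d/dp = −27.2/(2√p) = -1.9389. At p = 49.2, Q_d = 464.912.
Ed = (dQ_d/dp)·(p/Q_d) = (-1.9389) × (49.2/464.912) = -0.20518…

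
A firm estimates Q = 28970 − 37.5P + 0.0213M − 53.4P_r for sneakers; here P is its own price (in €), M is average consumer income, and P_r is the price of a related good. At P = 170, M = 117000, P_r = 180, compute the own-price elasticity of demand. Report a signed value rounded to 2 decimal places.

At the given values, Q = 28970 − 37.5(170) + 0.0213(117000) − 53.4(180) = 15475.1.
∂Q/∂P = −37.5.
E = (-37.5) × (170/15475.1) = -0.4119…

-0.41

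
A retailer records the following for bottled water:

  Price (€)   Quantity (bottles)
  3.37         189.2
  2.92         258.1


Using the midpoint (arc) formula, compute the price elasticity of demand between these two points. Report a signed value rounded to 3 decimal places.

%ΔQ = (258.1 − 189.2) / [(189.2 + 258.1)/2] = 68.9/223.65 = 0.308070…
%ΔP = (2.92 − 3.37) / [(3.37 + 2.92)/2] = -0.45/3.145 = -0.143084…
Arc Ed = %ΔQ / %ΔP = (68.9/223.65) / (-0.45/3.145) = -2.15307…

-2.153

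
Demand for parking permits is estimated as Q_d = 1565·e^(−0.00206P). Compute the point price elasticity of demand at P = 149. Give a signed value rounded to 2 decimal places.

dQ_d/dP = −0.00206·Q_d = -2.37181. At P = 149, Q_d = 1151.36.
Ed = (dQ_d/dP)·(P/Q_d) = (-2.37181) × (149/1151.36) = -0.3069…

-0.31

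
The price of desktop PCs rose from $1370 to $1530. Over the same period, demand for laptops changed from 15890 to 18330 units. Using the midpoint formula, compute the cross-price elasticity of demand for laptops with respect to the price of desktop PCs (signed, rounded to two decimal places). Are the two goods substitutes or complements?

%ΔQ_{laptops} = (18330 − 15890)/avg = 2440/17110 = 0.142606…
%ΔP_{desktop PCs} = (1530 − 1370)/avg = 160/1450 = 0.110344…
E_cross = (2440/17110) / (160/1450) = 1.2923…
E_cross > 0 ⇒ the goods are substitutes.

1.29; substitutes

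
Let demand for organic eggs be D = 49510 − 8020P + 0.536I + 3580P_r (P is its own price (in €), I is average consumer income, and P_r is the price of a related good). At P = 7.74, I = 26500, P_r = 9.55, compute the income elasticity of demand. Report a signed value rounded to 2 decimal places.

0.40

At the given values, D = 49510 − 8020(7.74) + 0.536(26500) + 3580(9.55) = 35828.2.
∂D/∂I = 0.536.
E = (0.536) × (26500/35828.2) = 0.3964…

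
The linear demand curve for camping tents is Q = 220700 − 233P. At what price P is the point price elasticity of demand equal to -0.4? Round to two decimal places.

Ed = −233P/(220700 − 233P). Set this equal to -0.4:
233P = 0.4·(220700 − 233P) ⇒ 233P(1 + 0.4) = 0.4·220700
P = 0.4·220700 / (233·1.4) = 270.6315…

270.63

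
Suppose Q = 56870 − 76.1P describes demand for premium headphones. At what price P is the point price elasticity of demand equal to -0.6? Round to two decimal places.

Ed = −76.1P/(56870 − 76.1P). Set this equal to -0.6:
76.1P = 0.6·(56870 − 76.1P) ⇒ 76.1P(1 + 0.6) = 0.6·56870
P = 0.6·56870 / (76.1·1.6) = 280.2398…

280.24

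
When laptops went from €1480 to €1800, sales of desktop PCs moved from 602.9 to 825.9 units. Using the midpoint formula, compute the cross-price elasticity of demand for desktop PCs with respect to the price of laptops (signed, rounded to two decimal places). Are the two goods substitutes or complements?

1.60; substitutes

%ΔQ_{desktop PCs} = (825.9 − 602.9)/avg = 223/714.4 = 0.312150…
%ΔP_{laptops} = (1800 − 1480)/avg = 320/1640 = 0.195121…
E_cross = (223/714.4) / (320/1640) = 1.5997…
E_cross > 0 ⇒ the goods are substitutes.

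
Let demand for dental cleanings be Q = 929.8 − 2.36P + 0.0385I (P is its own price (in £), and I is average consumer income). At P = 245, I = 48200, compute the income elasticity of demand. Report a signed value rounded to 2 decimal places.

0.84

At the given values, Q = 929.8 − 2.36(245) + 0.0385(48200) = 2207.3.
∂Q/∂I = 0.0385.
E = (0.0385) × (48200/2207.3) = 0.8407…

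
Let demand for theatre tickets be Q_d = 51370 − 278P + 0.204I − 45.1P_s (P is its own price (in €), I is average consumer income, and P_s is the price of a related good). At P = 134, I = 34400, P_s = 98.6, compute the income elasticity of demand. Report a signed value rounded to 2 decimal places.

At the given values, Q_d = 51370 − 278(134) + 0.204(34400) − 45.1(98.6) = 16688.74.
∂Q_d/∂I = 0.204.
E = (0.204) × (34400/16688.74) = 0.4204…

0.42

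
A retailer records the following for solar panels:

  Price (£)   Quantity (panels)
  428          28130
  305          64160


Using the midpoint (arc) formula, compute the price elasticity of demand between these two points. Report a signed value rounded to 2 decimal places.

-2.33

%ΔQ = (64160 − 28130) / [(28130 + 64160)/2] = 36030/46145 = 0.780799…
%ΔP = (305 − 428) / [(428 + 305)/2] = -123/366.5 = -0.335607…
Arc Ed = %ΔQ / %ΔP = (36030/46145) / (-123/366.5) = -2.3265…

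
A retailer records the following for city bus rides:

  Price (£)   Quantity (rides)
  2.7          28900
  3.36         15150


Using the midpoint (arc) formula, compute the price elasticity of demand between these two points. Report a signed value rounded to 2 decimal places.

%ΔQ = (15150 − 28900) / [(28900 + 15150)/2] = -13750/22025 = -0.624290…
%ΔP = (3.36 − 2.7) / [(2.7 + 3.36)/2] = 0.66/3.03 = 0.217821…
Arc Ed = %ΔQ / %ΔP = (-13750/22025) / (0.66/3.03) = -2.8660…

-2.87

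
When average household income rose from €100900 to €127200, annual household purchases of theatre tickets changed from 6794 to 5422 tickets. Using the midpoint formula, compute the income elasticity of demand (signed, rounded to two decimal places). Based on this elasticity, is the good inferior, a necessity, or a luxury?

-0.97; inferior

%ΔQ = (5422 − 6794)/[( 6794 + 5422)/2] = -1372/6108 = -0.224623…
%ΔIncome = (127200 − 100900)/[( 100900 + 127200)/2] = 26300/114050 = 0.230600…
E_income = (-1372/6108) / (26300/114050) = -0.9740…
E_income < 0 ⇒ inferior good.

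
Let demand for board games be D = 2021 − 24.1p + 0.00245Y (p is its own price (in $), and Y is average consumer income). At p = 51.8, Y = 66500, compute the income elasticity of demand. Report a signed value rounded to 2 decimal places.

At the given values, D = 2021 − 24.1(51.8) + 0.00245(66500) = 935.545.
∂D/∂Y = 0.00245.
E = (0.00245) × (66500/935.545) = 0.1741…

0.17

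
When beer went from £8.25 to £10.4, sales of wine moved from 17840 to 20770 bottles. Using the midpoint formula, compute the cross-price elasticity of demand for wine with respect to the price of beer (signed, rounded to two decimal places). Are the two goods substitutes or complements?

0.66; substitutes

%ΔQ_{wine} = (20770 − 17840)/avg = 2930/19305 = 0.151774…
%ΔP_{beer} = (10.4 − 8.25)/avg = 2.15/9.325 = 0.230563…
E_cross = (2930/19305) / (2.15/9.325) = 0.6582…
E_cross > 0 ⇒ the goods are substitutes.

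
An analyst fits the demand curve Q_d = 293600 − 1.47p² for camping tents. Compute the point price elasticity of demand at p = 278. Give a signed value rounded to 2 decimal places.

-1.26

dQ_d/dp = −2·1.47·p = -817.32. At p = 278, Q_d = 179992.52.
Ed = (dQ_d/dp)·(p/Q_d) = (-817.32) × (278/179992.52) = -1.2623…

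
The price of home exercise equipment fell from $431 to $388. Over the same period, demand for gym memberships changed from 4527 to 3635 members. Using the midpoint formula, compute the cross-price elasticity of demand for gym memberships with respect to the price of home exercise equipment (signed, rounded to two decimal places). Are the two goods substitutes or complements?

2.08; substitutes

%ΔQ_{gym memberships} = (3635 − 4527)/avg = -892/4081 = -0.218573…
%ΔP_{home exercise equipment} = (388 − 431)/avg = -43/409.5 = -0.105006…
E_cross = (-892/4081) / (-43/409.5) = 2.0815…
E_cross > 0 ⇒ the goods are substitutes.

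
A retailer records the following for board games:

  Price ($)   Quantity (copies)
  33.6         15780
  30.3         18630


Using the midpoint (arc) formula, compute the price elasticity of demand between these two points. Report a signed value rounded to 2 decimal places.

%ΔQ = (18630 − 15780) / [(15780 + 18630)/2] = 2850/17205 = 0.165649…
%ΔP = (30.3 − 33.6) / [(33.6 + 30.3)/2] = -3.3/31.95 = -0.103286…
Arc Ed = %ΔQ / %ΔP = (2850/17205) / (-3.3/31.95) = -1.6037…

-1.60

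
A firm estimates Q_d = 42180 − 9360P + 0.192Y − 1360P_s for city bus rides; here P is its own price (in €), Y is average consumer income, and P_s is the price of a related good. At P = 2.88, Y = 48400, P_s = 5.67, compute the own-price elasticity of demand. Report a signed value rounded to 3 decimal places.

-1.604

At the given values, Q_d = 42180 − 9360(2.88) + 0.192(48400) − 1360(5.67) = 16804.8.
∂Q_d/∂P = −9360.
E = (-9360) × (2.88/16804.8) = -1.60411…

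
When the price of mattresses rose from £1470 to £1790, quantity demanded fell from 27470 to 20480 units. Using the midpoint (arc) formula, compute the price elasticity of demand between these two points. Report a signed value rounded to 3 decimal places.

-1.485

%ΔQ = (20480 − 27470) / [(27470 + 20480)/2] = -6990/23975 = -0.291553…
%ΔP = (1790 − 1470) / [(1470 + 1790)/2] = 320/1630 = 0.196319…
Arc Ed = %ΔQ / %ΔP = (-6990/23975) / (320/1630) = -1.48510…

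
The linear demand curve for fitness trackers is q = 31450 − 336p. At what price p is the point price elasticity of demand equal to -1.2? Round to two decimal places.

51.06

Ed = −336p/(31450 − 336p). Set this equal to -1.2:
336p = 1.2·(31450 − 336p) ⇒ 336p(1 + 1.2) = 1.2·31450
p = 1.2·31450 / (336·2.2) = 51.0551…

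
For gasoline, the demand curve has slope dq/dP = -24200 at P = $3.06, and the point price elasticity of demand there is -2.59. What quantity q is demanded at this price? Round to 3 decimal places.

28591.506

Ed = (dq/dP)·(P/q) ⇒ q = (dq/dP)·P/Ed = (-24200)·3.06/(-2.59) = 28591.50579…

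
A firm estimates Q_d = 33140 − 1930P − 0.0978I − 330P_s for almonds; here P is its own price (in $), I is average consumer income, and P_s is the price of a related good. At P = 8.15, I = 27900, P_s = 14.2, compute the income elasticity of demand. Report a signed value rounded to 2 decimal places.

At the given values, Q_d = 33140 − 1930(8.15) − 0.0978(27900) − 330(14.2) = 9995.88.
∂Q_d/∂I = -0.0978.
E = (-0.0978) × (27900/9995.88) = -0.2729…

-0.27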